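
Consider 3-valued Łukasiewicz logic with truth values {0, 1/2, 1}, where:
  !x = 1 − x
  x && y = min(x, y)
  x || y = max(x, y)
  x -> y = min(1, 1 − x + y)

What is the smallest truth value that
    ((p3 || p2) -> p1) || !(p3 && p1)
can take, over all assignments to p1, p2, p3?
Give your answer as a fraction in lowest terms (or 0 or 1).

1/2

Take p1 = 1/2, p2 = 0, p3 = 1:
p3 || p2 = 1 || 0 = 1
(p3 || p2) -> p1 = 1 -> 1/2 = 1/2
p3 && p1 = 1 && 1/2 = 1/2
!(p3 && p1) = !1/2 = 1/2
((p3 || p2) -> p1) || !(p3 && p1) = 1/2 || 1/2 = 1/2
No assignment yields a value below 1/2, so this is the minimum.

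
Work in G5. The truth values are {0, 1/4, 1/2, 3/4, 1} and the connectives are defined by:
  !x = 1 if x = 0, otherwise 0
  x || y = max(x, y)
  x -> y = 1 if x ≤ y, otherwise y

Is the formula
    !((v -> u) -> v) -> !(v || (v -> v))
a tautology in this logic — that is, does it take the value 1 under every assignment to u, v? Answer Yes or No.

Counterexample: take u = 0, v = 0.
v -> u = 0 -> 0 = 1
(v -> u) -> v = 1 -> 0 = 0
!((v -> u) -> v) = !0 = 1
v -> v = 0 -> 0 = 1
v || (v -> v) = 0 || 1 = 1
!(v || (v -> v)) = !1 = 0
!((v -> u) -> v) -> !(v || (v -> v)) = 1 -> 0 = 0
This gives 0 ≠ 1.

No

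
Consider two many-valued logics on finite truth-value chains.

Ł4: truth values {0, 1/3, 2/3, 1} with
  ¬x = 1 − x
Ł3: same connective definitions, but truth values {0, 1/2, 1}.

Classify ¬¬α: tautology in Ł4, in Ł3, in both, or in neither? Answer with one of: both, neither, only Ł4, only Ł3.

In Ł4: at α = 0 the value is 0 — not a tautology.
In Ł3: at α = 0 the value is 0 — not a tautology.

neither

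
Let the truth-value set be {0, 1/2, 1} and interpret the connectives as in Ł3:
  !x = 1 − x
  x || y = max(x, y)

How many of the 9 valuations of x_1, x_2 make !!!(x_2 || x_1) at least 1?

x_1 = 0, x_2 = 0 ↦ 1  ≥
x_1 = 0, x_2 = 1/2 ↦ 1/2  <
x_1 = 0, x_2 = 1 ↦ 0  <
x_1 = 1/2, x_2 = 0 ↦ 1/2  <
x_1 = 1/2, x_2 = 1/2 ↦ 1/2  <
x_1 = 1/2, x_2 = 1 ↦ 0  <
x_1 = 1, x_2 = 0 ↦ 0  <
x_1 = 1, x_2 = 1/2 ↦ 0  <
x_1 = 1, x_2 = 1 ↦ 0  <
So 1 of the 9 assignments meets the threshold.

1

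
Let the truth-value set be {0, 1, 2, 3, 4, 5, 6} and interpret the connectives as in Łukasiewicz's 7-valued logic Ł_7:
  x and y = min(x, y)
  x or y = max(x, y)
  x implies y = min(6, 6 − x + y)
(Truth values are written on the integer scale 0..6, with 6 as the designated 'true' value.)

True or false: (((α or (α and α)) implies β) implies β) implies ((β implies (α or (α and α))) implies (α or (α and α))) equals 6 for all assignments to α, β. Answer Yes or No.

At α = 3, β = 6, for instance:
α and α = 3 and 3 = 3
α or (α and α) = 3 or 3 = 3
(α or (α and α)) implies β = 3 implies 6 = 6
((α or (α and α)) implies β) implies β = 6 implies 6 = 6
β implies (α or (α and α)) = 6 implies 3 = 3
(β implies (α or (α and α))) implies (α or (α and α)) = 3 implies 3 = 6
(((α or (α and α)) implies β) implies β) implies ((β implies (α or (α and α))) implies (α or (α and α))) = 6 implies 6 = 6
and checking the remaining 48 assignments likewise gives ≥ 6 in every case.

Yes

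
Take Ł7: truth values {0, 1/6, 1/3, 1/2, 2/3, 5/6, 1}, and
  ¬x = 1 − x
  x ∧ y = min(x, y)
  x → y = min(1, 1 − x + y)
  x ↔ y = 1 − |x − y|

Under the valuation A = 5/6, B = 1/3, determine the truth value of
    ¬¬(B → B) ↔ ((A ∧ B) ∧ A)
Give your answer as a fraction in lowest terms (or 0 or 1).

1/3

B → B = 1/3 → 1/3 = 1
¬(B → B) = ¬1 = 0
¬¬(B → B) = ¬0 = 1
A ∧ B = 5/6 ∧ 1/3 = 1/3
(A ∧ B) ∧ A = 1/3 ∧ 5/6 = 1/3
¬¬(B → B) ↔ ((A ∧ B) ∧ A) = 1 ↔ 1/3 = 1/3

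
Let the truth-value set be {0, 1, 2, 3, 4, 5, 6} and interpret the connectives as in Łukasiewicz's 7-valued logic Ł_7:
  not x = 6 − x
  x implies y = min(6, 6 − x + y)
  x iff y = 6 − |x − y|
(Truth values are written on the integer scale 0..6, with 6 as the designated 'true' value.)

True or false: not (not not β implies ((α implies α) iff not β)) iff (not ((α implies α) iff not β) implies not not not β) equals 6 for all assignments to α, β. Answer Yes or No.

Counterexample: take α = 0, β = 0.
not β = not 0 = 6
not not β = not 6 = 0
α implies α = 0 implies 0 = 6
not β = not 0 = 6
(α implies α) iff not β = 6 iff 6 = 6
not not β implies ((α implies α) iff not β) = 0 implies 6 = 6
not (not not β implies ((α implies α) iff not β)) = not 6 = 0
not ((α implies α) iff not β) = not 6 = 0
not not not β = not 0 = 6
not ((α implies α) iff not β) implies not not not β = 0 implies 6 = 6
not (not not β implies ((α implies α) iff not β)) iff (not ((α implies α) iff not β) implies not not not β) = 0 iff 6 = 0
This gives 0 ≠ 6.

No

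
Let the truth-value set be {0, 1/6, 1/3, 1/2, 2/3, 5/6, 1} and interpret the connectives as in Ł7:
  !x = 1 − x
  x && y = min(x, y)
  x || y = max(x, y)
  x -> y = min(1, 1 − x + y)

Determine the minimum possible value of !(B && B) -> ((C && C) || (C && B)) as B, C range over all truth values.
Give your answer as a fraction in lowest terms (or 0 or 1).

0

Take B = 0, C = 0:
B && B = 0 && 0 = 0
!(B && B) = !0 = 1
C && C = 0 && 0 = 0
C && B = 0 && 0 = 0
(C && C) || (C && B) = 0 || 0 = 0
!(B && B) -> ((C && C) || (C && B)) = 1 -> 0 = 0
No assignment yields a value below 0, so this is the minimum.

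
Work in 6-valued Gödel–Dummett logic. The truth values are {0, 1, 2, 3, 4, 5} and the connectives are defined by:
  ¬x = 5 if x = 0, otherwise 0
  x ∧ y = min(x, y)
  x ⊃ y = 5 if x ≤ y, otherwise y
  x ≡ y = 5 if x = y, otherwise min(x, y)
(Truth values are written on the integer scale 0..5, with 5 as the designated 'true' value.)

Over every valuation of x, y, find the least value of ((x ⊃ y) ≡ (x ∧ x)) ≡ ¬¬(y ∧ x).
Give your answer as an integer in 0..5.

Take x = 1, y = 1:
x ⊃ y = 1 ⊃ 1 = 5
x ∧ x = 1 ∧ 1 = 1
(x ⊃ y) ≡ (x ∧ x) = 5 ≡ 1 = 1
y ∧ x = 1 ∧ 1 = 1
¬(y ∧ x) = ¬1 = 0
¬¬(y ∧ x) = ¬0 = 5
((x ⊃ y) ≡ (x ∧ x)) ≡ ¬¬(y ∧ x) = 1 ≡ 5 = 1
No assignment yields a value below 1, so this is the minimum.

1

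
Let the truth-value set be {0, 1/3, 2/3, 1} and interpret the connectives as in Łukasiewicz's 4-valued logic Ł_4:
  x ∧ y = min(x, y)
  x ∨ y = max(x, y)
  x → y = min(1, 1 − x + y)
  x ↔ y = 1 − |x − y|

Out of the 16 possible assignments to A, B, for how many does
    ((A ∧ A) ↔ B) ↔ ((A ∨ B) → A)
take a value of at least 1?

10

A = 0, B = 0 ↦ 1  ≥
A = 0, B = 1/3 ↦ 1  ≥
A = 0, B = 2/3 ↦ 1  ≥
A = 0, B = 1 ↦ 1  ≥
A = 1/3, B = 0 ↦ 2/3  <
A = 1/3, B = 1/3 ↦ 1  ≥
A = 1/3, B = 2/3 ↦ 1  ≥
A = 1/3, B = 1 ↦ 1  ≥
A = 2/3, B = 0 ↦ 1/3  <
A = 2/3, B = 1/3 ↦ 2/3  <
A = 2/3, B = 2/3 ↦ 1  ≥
A = 2/3, B = 1 ↦ 1  ≥
A = 1, B = 0 ↦ 0  <
A = 1, B = 1/3 ↦ 1/3  <
A = 1, B = 2/3 ↦ 2/3  <
A = 1, B = 1 ↦ 1  ≥
So 10 of the 16 assignments meet the threshold.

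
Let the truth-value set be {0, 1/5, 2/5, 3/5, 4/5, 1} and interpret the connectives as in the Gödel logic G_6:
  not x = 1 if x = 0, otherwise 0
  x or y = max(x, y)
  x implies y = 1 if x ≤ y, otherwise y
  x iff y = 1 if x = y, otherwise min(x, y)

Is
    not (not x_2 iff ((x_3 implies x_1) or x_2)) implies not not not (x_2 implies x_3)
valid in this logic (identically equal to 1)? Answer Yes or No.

No

Counterexample: take x_1 = 0, x_2 = 0, x_3 = 1/5.
not x_2 = not 0 = 1
x_3 implies x_1 = 1/5 implies 0 = 0
(x_3 implies x_1) or x_2 = 0 or 0 = 0
not x_2 iff ((x_3 implies x_1) or x_2) = 1 iff 0 = 0
not (not x_2 iff ((x_3 implies x_1) or x_2)) = not 0 = 1
x_2 implies x_3 = 0 implies 1/5 = 1
not (x_2 implies x_3) = not 1 = 0
not not (x_2 implies x_3) = not 0 = 1
not not not (x_2 implies x_3) = not 1 = 0
not (not x_2 iff ((x_3 implies x_1) or x_2)) implies not not not (x_2 implies x_3) = 1 implies 0 = 0
This gives 0 ≠ 1.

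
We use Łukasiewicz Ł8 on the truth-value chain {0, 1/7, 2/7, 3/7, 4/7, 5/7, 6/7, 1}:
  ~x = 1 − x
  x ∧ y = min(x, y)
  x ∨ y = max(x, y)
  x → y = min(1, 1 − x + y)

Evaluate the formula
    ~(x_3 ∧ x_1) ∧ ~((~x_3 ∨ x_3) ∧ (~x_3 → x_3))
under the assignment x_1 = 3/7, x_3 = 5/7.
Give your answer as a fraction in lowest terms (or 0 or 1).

2/7

x_3 ∧ x_1 = 5/7 ∧ 3/7 = 3/7
~(x_3 ∧ x_1) = ~3/7 = 4/7
~x_3 = ~5/7 = 2/7
~x_3 ∨ x_3 = 2/7 ∨ 5/7 = 5/7
~x_3 = ~5/7 = 2/7
~x_3 → x_3 = 2/7 → 5/7 = 1
(~x_3 ∨ x_3) ∧ (~x_3 → x_3) = 5/7 ∧ 1 = 5/7
~((~x_3 ∨ x_3) ∧ (~x_3 → x_3)) = ~5/7 = 2/7
~(x_3 ∧ x_1) ∧ ~((~x_3 ∨ x_3) ∧ (~x_3 → x_3)) = 4/7 ∧ 2/7 = 2/7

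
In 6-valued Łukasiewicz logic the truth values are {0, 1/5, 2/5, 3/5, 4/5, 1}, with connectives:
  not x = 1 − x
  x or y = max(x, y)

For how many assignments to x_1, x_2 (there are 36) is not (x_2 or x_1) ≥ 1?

1

value 1: 1 assignment (counts)
value 4/5: 3 assignments
value 3/5: 5 assignments
value 2/5: 7 assignments
value 1/5: 9 assignments
value 0: 11 assignments
So 1 of the 36 assignments meets the threshold.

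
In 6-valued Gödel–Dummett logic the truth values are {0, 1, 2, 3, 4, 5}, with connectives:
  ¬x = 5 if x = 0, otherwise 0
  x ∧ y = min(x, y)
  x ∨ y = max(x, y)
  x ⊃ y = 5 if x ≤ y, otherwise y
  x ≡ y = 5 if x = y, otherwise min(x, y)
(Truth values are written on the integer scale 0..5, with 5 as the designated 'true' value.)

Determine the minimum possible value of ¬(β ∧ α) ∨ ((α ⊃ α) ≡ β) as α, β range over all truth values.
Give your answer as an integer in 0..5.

Take α = 1, β = 1:
β ∧ α = 1 ∧ 1 = 1
¬(β ∧ α) = ¬1 = 0
α ⊃ α = 1 ⊃ 1 = 5
(α ⊃ α) ≡ β = 5 ≡ 1 = 1
¬(β ∧ α) ∨ ((α ⊃ α) ≡ β) = 0 ∨ 1 = 1
No assignment yields a value below 1, so this is the minimum.

1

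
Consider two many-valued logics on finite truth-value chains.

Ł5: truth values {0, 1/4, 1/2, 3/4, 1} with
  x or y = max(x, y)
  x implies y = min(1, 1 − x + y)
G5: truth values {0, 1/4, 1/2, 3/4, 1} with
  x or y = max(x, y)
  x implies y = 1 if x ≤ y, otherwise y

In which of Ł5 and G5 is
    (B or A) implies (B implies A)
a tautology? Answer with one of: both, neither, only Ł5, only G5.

In Ł5: at A = 0, B = 3/4 the value is 1/2 — not a tautology.
In G5: at A = 0, B = 1/4 the value is 0 — not a tautology.

neither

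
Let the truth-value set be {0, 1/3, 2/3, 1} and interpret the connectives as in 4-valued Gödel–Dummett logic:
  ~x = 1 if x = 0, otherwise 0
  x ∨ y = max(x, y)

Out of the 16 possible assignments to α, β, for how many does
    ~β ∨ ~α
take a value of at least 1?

α = 0, β = 0 ↦ 1  ≥
α = 0, β = 1/3 ↦ 1  ≥
α = 0, β = 2/3 ↦ 1  ≥
α = 0, β = 1 ↦ 1  ≥
α = 1/3, β = 0 ↦ 1  ≥
α = 1/3, β = 1/3 ↦ 0  <
α = 1/3, β = 2/3 ↦ 0  <
α = 1/3, β = 1 ↦ 0  <
α = 2/3, β = 0 ↦ 1  ≥
α = 2/3, β = 1/3 ↦ 0  <
α = 2/3, β = 2/3 ↦ 0  <
α = 2/3, β = 1 ↦ 0  <
α = 1, β = 0 ↦ 1  ≥
α = 1, β = 1/3 ↦ 0  <
α = 1, β = 2/3 ↦ 0  <
α = 1, β = 1 ↦ 0  <
So 7 of the 16 assignments meet the threshold.

7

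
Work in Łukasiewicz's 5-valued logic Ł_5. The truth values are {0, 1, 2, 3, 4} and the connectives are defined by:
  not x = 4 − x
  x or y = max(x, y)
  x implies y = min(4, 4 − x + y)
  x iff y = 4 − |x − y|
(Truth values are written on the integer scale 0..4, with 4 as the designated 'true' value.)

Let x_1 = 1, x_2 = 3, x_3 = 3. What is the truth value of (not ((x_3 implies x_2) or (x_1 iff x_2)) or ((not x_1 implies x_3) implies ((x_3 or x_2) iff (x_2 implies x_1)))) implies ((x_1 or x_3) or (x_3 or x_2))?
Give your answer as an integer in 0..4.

x_3 implies x_2 = 3 implies 3 = 4
x_1 iff x_2 = 1 iff 3 = 2
(x_3 implies x_2) or (x_1 iff x_2) = 4 or 2 = 4
not ((x_3 implies x_2) or (x_1 iff x_2)) = not 4 = 0
not x_1 = not 1 = 3
not x_1 implies x_3 = 3 implies 3 = 4
x_3 or x_2 = 3 or 3 = 3
x_2 implies x_1 = 3 implies 1 = 2
(x_3 or x_2) iff (x_2 implies x_1) = 3 iff 2 = 3
(not x_1 implies x_3) implies ((x_3 or x_2) iff (x_2 implies x_1)) = 4 implies 3 = 3
not ((x_3 implies x_2) or (x_1 iff x_2)) or ((not x_1 implies x_3) implies ((x_3 or x_2) iff (x_2 implies x_1))) = 0 or 3 = 3
x_1 or x_3 = 1 or 3 = 3
x_3 or x_2 = 3 or 3 = 3
(x_1 or x_3) or (x_3 or x_2) = 3 or 3 = 3
(not ((x_3 implies x_2) or (x_1 iff x_2)) or ((not x_1 implies x_3) implies ((x_3 or x_2) iff (x_2 implies x_1)))) implies ((x_1 or x_3) or (x_3 or x_2)) = 3 implies 3 = 4

4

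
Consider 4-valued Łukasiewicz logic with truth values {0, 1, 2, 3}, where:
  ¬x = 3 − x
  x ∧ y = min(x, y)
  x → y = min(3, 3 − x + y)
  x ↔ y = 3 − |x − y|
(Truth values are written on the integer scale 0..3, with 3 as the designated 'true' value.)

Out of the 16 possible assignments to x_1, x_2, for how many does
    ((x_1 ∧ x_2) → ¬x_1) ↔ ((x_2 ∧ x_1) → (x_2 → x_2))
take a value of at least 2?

14

x_1 = 0, x_2 = 0 ↦ 3  ≥
x_1 = 0, x_2 = 1 ↦ 3  ≥
x_1 = 0, x_2 = 2 ↦ 3  ≥
x_1 = 0, x_2 = 3 ↦ 3  ≥
x_1 = 1, x_2 = 0 ↦ 3  ≥
x_1 = 1, x_2 = 1 ↦ 3  ≥
x_1 = 1, x_2 = 2 ↦ 3  ≥
x_1 = 1, x_2 = 3 ↦ 3  ≥
x_1 = 2, x_2 = 0 ↦ 3  ≥
x_1 = 2, x_2 = 1 ↦ 3  ≥
x_1 = 2, x_2 = 2 ↦ 2  ≥
x_1 = 2, x_2 = 3 ↦ 2  ≥
x_1 = 3, x_2 = 0 ↦ 3  ≥
x_1 = 3, x_2 = 1 ↦ 2  ≥
x_1 = 3, x_2 = 2 ↦ 1  <
x_1 = 3, x_2 = 3 ↦ 0  <
So 14 of the 16 assignments meet the threshold.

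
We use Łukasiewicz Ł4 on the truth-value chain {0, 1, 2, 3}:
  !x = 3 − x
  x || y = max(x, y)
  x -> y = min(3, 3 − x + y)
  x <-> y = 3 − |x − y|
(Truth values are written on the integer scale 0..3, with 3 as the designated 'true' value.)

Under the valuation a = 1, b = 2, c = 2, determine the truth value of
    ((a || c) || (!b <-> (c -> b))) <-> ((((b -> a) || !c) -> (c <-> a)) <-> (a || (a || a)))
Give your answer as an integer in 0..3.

2

a || c = 1 || 2 = 2
!b = !2 = 1
c -> b = 2 -> 2 = 3
!b <-> (c -> b) = 1 <-> 3 = 1
(a || c) || (!b <-> (c -> b)) = 2 || 1 = 2
b -> a = 2 -> 1 = 2
!c = !2 = 1
(b -> a) || !c = 2 || 1 = 2
c <-> a = 2 <-> 1 = 2
((b -> a) || !c) -> (c <-> a) = 2 -> 2 = 3
a || a = 1 || 1 = 1
a || (a || a) = 1 || 1 = 1
(((b -> a) || !c) -> (c <-> a)) <-> (a || (a || a)) = 3 <-> 1 = 1
((a || c) || (!b <-> (c -> b))) <-> ((((b -> a) || !c) -> (c <-> a)) <-> (a || (a || a))) = 2 <-> 1 = 2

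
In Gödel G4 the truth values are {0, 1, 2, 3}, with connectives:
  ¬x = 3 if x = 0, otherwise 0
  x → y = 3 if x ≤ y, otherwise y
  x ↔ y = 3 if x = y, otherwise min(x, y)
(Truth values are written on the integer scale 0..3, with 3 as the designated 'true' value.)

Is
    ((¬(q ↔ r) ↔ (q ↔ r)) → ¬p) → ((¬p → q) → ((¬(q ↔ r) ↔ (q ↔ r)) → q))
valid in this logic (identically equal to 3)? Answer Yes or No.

At p = 3, q = 1, r = 2, for instance:
q ↔ r = 1 ↔ 2 = 1
¬(q ↔ r) = ¬1 = 0
q ↔ r = 1 ↔ 2 = 1
¬(q ↔ r) ↔ (q ↔ r) = 0 ↔ 1 = 0
¬p = ¬3 = 0
(¬(q ↔ r) ↔ (q ↔ r)) → ¬p = 0 → 0 = 3
¬p → q = 0 → 1 = 3
(¬(q ↔ r) ↔ (q ↔ r)) → q = 0 → 1 = 3
(¬p → q) → ((¬(q ↔ r) ↔ (q ↔ r)) → q) = 3 → 3 = 3
((¬(q ↔ r) ↔ (q ↔ r)) → ¬p) → ((¬p → q) → ((¬(q ↔ r) ↔ (q ↔ r)) → q)) = 3 → 3 = 3
and checking the remaining 63 assignments likewise gives ≥ 3 in every case.

Yes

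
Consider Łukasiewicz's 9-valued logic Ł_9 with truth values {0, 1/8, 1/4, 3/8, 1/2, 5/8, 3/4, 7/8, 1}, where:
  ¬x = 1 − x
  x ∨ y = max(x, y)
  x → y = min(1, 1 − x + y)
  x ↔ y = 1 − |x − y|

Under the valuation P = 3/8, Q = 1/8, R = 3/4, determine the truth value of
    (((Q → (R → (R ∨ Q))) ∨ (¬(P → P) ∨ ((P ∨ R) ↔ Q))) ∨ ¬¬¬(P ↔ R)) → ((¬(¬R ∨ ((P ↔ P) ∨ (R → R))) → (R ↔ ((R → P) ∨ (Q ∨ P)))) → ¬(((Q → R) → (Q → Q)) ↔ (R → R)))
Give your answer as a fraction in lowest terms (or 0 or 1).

0

R ∨ Q = 3/4 ∨ 1/8 = 3/4
R → (R ∨ Q) = 3/4 → 3/4 = 1
Q → (R → (R ∨ Q)) = 1/8 → 1 = 1
P → P = 3/8 → 3/8 = 1
¬(P → P) = ¬1 = 0
P ∨ R = 3/8 ∨ 3/4 = 3/4
(P ∨ R) ↔ Q = 3/4 ↔ 1/8 = 3/8
¬(P → P) ∨ ((P ∨ R) ↔ Q) = 0 ∨ 3/8 = 3/8
(Q → (R → (R ∨ Q))) ∨ (¬(P → P) ∨ ((P ∨ R) ↔ Q)) = 1 ∨ 3/8 = 1
P ↔ R = 3/8 ↔ 3/4 = 5/8
¬(P ↔ R) = ¬5/8 = 3/8
¬¬(P ↔ R) = ¬3/8 = 5/8
¬¬¬(P ↔ R) = ¬5/8 = 3/8
((Q → (R → (R ∨ Q))) ∨ (¬(P → P) ∨ ((P ∨ R) ↔ Q))) ∨ ¬¬¬(P ↔ R) = 1 ∨ 3/8 = 1
¬R = ¬3/4 = 1/4
P ↔ P = 3/8 ↔ 3/8 = 1
R → R = 3/4 → 3/4 = 1
(P ↔ P) ∨ (R → R) = 1 ∨ 1 = 1
¬R ∨ ((P ↔ P) ∨ (R → R)) = 1/4 ∨ 1 = 1
¬(¬R ∨ ((P ↔ P) ∨ (R → R))) = ¬1 = 0
R → P = 3/4 → 3/8 = 5/8
Q ∨ P = 1/8 ∨ 3/8 = 3/8
(R → P) ∨ (Q ∨ P) = 5/8 ∨ 3/8 = 5/8
R ↔ ((R → P) ∨ (Q ∨ P)) = 3/4 ↔ 5/8 = 7/8
¬(¬R ∨ ((P ↔ P) ∨ (R → R))) → (R ↔ ((R → P) ∨ (Q ∨ P))) = 0 → 7/8 = 1
Q → R = 1/8 → 3/4 = 1
Q → Q = 1/8 → 1/8 = 1
(Q → R) → (Q → Q) = 1 → 1 = 1
R → R = 3/4 → 3/4 = 1
((Q → R) → (Q → Q)) ↔ (R → R) = 1 ↔ 1 = 1
¬(((Q → R) → (Q → Q)) ↔ (R → R)) = ¬1 = 0
(¬(¬R ∨ ((P ↔ P) ∨ (R → R))) → (R ↔ ((R → P) ∨ (Q ∨ P)))) → ¬(((Q → R) → (Q → Q)) ↔ (R → R)) = 1 → 0 = 0
(((Q → (R → (R ∨ Q))) ∨ (¬(P → P) ∨ ((P ∨ R) ↔ Q))) ∨ ¬¬¬(P ↔ R)) → ((¬(¬R ∨ ((P ↔ P) ∨ (R → R))) → (R ↔ ((R → P) ∨ (Q ∨ P)))) → ¬(((Q → R) → (Q → Q)) ↔ (R → R))) = 1 → 0 = 0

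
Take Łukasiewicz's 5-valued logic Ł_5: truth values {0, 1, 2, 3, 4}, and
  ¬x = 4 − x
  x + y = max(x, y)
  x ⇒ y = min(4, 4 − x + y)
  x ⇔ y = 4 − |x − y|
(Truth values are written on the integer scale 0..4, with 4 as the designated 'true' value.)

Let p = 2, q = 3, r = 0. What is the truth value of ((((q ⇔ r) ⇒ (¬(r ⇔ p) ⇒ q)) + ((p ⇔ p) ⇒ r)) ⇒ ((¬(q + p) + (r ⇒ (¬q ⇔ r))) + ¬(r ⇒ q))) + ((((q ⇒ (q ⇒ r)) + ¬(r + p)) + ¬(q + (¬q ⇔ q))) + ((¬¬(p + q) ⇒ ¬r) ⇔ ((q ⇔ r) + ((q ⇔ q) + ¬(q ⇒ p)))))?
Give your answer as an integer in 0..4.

4

q ⇔ r = 3 ⇔ 0 = 1
r ⇔ p = 0 ⇔ 2 = 2
¬(r ⇔ p) = ¬2 = 2
¬(r ⇔ p) ⇒ q = 2 ⇒ 3 = 4
(q ⇔ r) ⇒ (¬(r ⇔ p) ⇒ q) = 1 ⇒ 4 = 4
p ⇔ p = 2 ⇔ 2 = 4
(p ⇔ p) ⇒ r = 4 ⇒ 0 = 0
((q ⇔ r) ⇒ (¬(r ⇔ p) ⇒ q)) + ((p ⇔ p) ⇒ r) = 4 + 0 = 4
q + p = 3 + 2 = 3
¬(q + p) = ¬3 = 1
¬q = ¬3 = 1
¬q ⇔ r = 1 ⇔ 0 = 3
r ⇒ (¬q ⇔ r) = 0 ⇒ 3 = 4
¬(q + p) + (r ⇒ (¬q ⇔ r)) = 1 + 4 = 4
r ⇒ q = 0 ⇒ 3 = 4
¬(r ⇒ q) = ¬4 = 0
(¬(q + p) + (r ⇒ (¬q ⇔ r))) + ¬(r ⇒ q) = 4 + 0 = 4
(((q ⇔ r) ⇒ (¬(r ⇔ p) ⇒ q)) + ((p ⇔ p) ⇒ r)) ⇒ ((¬(q + p) + (r ⇒ (¬q ⇔ r))) + ¬(r ⇒ q)) = 4 ⇒ 4 = 4
q ⇒ r = 3 ⇒ 0 = 1
q ⇒ (q ⇒ r) = 3 ⇒ 1 = 2
r + p = 0 + 2 = 2
¬(r + p) = ¬2 = 2
(q ⇒ (q ⇒ r)) + ¬(r + p) = 2 + 2 = 2
¬q = ¬3 = 1
¬q ⇔ q = 1 ⇔ 3 = 2
q + (¬q ⇔ q) = 3 + 2 = 3
¬(q + (¬q ⇔ q)) = ¬3 = 1
((q ⇒ (q ⇒ r)) + ¬(r + p)) + ¬(q + (¬q ⇔ q)) = 2 + 1 = 2
p + q = 2 + 3 = 3
¬(p + q) = ¬3 = 1
¬¬(p + q) = ¬1 = 3
¬r = ¬0 = 4
¬¬(p + q) ⇒ ¬r = 3 ⇒ 4 = 4
q ⇔ r = 3 ⇔ 0 = 1
q ⇔ q = 3 ⇔ 3 = 4
q ⇒ p = 3 ⇒ 2 = 3
¬(q ⇒ p) = ¬3 = 1
(q ⇔ q) + ¬(q ⇒ p) = 4 + 1 = 4
(q ⇔ r) + ((q ⇔ q) + ¬(q ⇒ p)) = 1 + 4 = 4
(¬¬(p + q) ⇒ ¬r) ⇔ ((q ⇔ r) + ((q ⇔ q) + ¬(q ⇒ p))) = 4 ⇔ 4 = 4
(((q ⇒ (q ⇒ r)) + ¬(r + p)) + ¬(q + (¬q ⇔ q))) + ((¬¬(p + q) ⇒ ¬r) ⇔ ((q ⇔ r) + ((q ⇔ q) + ¬(q ⇒ p)))) = 2 + 4 = 4
((((q ⇔ r) ⇒ (¬(r ⇔ p) ⇒ q)) + ((p ⇔ p) ⇒ r)) ⇒ ((¬(q + p) + (r ⇒ (¬q ⇔ r))) + ¬(r ⇒ q))) + ((((q ⇒ (q ⇒ r)) + ¬(r + p)) + ¬(q + (¬q ⇔ q))) + ((¬¬(p + q) ⇒ ¬r) ⇔ ((q ⇔ r) + ((q ⇔ q) + ¬(q ⇒ p))))) = 4 + 4 = 4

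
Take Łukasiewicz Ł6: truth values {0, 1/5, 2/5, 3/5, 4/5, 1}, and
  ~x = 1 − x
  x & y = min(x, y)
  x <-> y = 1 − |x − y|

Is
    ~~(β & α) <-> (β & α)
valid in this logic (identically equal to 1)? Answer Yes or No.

Yes

At α = 4/5, β = 1, for instance:
β & α = 1 & 4/5 = 4/5
~(β & α) = ~4/5 = 1/5
~~(β & α) = ~1/5 = 4/5
~~(β & α) <-> (β & α) = 4/5 <-> 4/5 = 1
and checking the remaining 35 assignments likewise gives ≥ 1 in every case.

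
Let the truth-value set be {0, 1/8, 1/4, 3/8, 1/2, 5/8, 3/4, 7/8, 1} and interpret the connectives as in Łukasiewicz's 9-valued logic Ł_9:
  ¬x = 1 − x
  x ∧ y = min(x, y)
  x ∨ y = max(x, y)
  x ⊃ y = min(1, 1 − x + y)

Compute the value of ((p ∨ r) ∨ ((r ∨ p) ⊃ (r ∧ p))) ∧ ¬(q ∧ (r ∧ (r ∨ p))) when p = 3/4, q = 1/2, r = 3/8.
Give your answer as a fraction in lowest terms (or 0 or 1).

p ∨ r = 3/4 ∨ 3/8 = 3/4
r ∨ p = 3/8 ∨ 3/4 = 3/4
r ∧ p = 3/8 ∧ 3/4 = 3/8
(r ∨ p) ⊃ (r ∧ p) = 3/4 ⊃ 3/8 = 5/8
(p ∨ r) ∨ ((r ∨ p) ⊃ (r ∧ p)) = 3/4 ∨ 5/8 = 3/4
r ∨ p = 3/8 ∨ 3/4 = 3/4
r ∧ (r ∨ p) = 3/8 ∧ 3/4 = 3/8
q ∧ (r ∧ (r ∨ p)) = 1/2 ∧ 3/8 = 3/8
¬(q ∧ (r ∧ (r ∨ p))) = ¬3/8 = 5/8
((p ∨ r) ∨ ((r ∨ p) ⊃ (r ∧ p))) ∧ ¬(q ∧ (r ∧ (r ∨ p))) = 3/4 ∧ 5/8 = 5/8

5/8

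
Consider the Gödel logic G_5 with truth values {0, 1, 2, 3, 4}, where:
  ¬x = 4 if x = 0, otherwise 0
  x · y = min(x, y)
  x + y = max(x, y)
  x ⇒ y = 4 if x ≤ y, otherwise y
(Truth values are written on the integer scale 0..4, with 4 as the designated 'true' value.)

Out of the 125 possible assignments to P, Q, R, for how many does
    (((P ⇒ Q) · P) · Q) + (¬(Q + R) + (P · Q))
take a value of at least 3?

value 4: 10 assignments (counts)
value 3: 15 assignments (counts)
value 2: 25 assignments
value 1: 35 assignments
value 0: 40 assignments
So 25 of the 125 assignments meet the threshold.

25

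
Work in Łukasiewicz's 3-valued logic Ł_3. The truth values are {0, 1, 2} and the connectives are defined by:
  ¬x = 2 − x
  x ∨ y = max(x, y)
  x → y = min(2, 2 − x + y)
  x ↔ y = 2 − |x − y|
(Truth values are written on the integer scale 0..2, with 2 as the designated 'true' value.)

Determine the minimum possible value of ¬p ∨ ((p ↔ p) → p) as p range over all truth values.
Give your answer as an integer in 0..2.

Take p = 1:
¬p = ¬1 = 1
p ↔ p = 1 ↔ 1 = 2
(p ↔ p) → p = 2 → 1 = 1
¬p ∨ ((p ↔ p) → p) = 1 ∨ 1 = 1
No assignment yields a value below 1, so this is the minimum.

1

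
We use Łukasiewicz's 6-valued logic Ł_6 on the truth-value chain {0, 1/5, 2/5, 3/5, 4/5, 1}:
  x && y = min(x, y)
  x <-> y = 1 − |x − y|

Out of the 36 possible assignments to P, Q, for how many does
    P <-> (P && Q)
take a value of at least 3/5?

30

value 1: 21 assignments (counts)
value 4/5: 5 assignments (counts)
value 3/5: 4 assignments (counts)
value 2/5: 3 assignments
value 1/5: 2 assignments
value 0: 1 assignment
So 30 of the 36 assignments meet the threshold.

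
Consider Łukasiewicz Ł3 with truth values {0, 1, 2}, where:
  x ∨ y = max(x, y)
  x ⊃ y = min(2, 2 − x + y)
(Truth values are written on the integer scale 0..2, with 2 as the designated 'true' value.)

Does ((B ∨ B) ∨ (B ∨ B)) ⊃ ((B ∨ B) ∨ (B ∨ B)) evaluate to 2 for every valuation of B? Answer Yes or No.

Yes

B = 0 ↦ 2
B = 1 ↦ 2
B = 2 ↦ 2
Every assignment gives a value ≥ 2.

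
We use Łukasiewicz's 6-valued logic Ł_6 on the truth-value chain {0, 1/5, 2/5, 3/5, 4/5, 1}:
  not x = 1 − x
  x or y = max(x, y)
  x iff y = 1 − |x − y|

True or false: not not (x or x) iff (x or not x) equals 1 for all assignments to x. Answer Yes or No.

No

Counterexample: take x = 0.
x or x = 0 or 0 = 0
not (x or x) = not 0 = 1
not not (x or x) = not 1 = 0
not x = not 0 = 1
x or not x = 0 or 1 = 1
not not (x or x) iff (x or not x) = 0 iff 1 = 0
This gives 0 ≠ 1.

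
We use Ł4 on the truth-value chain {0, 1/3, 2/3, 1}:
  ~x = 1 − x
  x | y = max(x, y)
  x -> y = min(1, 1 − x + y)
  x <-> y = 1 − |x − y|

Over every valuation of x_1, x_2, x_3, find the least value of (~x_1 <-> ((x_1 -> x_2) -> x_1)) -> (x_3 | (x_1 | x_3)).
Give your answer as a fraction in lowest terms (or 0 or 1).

1/3

Take x_1 = 1/3, x_2 = 0, x_3 = 0:
~x_1 = ~1/3 = 2/3
x_1 -> x_2 = 1/3 -> 0 = 2/3
(x_1 -> x_2) -> x_1 = 2/3 -> 1/3 = 2/3
~x_1 <-> ((x_1 -> x_2) -> x_1) = 2/3 <-> 2/3 = 1
x_1 | x_3 = 1/3 | 0 = 1/3
x_3 | (x_1 | x_3) = 0 | 1/3 = 1/3
(~x_1 <-> ((x_1 -> x_2) -> x_1)) -> (x_3 | (x_1 | x_3)) = 1 -> 1/3 = 1/3
No assignment yields a value below 1/3, so this is the minimum.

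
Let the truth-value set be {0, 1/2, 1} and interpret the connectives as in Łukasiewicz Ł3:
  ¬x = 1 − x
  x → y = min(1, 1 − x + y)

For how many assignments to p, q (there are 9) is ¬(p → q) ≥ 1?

p = 0, q = 0 ↦ 0  <
p = 0, q = 1/2 ↦ 0  <
p = 0, q = 1 ↦ 0  <
p = 1/2, q = 0 ↦ 1/2  <
p = 1/2, q = 1/2 ↦ 0  <
p = 1/2, q = 1 ↦ 0  <
p = 1, q = 0 ↦ 1  ≥
p = 1, q = 1/2 ↦ 1/2  <
p = 1, q = 1 ↦ 0  <
So 1 of the 9 assignments meets the threshold.

1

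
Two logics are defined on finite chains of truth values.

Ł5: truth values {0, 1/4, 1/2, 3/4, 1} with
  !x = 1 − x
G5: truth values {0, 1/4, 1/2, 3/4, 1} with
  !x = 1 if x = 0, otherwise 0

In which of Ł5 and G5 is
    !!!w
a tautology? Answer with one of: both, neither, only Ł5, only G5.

In Ł5: at w = 1/4 the value is 3/4 — not a tautology.
In G5: at w = 1/4 the value is 0 — not a tautology.

neither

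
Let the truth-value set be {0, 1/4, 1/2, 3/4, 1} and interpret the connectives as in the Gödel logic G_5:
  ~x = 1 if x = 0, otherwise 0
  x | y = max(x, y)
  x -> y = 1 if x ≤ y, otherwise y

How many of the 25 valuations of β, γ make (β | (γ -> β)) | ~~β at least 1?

value 1: 21 assignments (counts)
value 0: 4 assignments
So 21 of the 25 assignments meet the threshold.

21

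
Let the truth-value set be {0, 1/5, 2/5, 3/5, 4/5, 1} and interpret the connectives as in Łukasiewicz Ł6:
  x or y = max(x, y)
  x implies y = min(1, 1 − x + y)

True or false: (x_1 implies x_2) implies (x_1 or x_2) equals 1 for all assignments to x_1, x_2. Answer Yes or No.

Counterexample: take x_1 = 0, x_2 = 0.
x_1 implies x_2 = 0 implies 0 = 1
x_1 or x_2 = 0 or 0 = 0
(x_1 implies x_2) implies (x_1 or x_2) = 1 implies 0 = 0
This gives 0 ≠ 1.

No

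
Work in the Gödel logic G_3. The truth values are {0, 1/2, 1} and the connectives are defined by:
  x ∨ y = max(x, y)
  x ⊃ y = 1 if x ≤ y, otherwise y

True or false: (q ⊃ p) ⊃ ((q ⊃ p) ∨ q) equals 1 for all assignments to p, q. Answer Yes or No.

p = 0, q = 0 ↦ 1
p = 0, q = 1/2 ↦ 1
p = 0, q = 1 ↦ 1
p = 1/2, q = 0 ↦ 1
p = 1/2, q = 1/2 ↦ 1
p = 1/2, q = 1 ↦ 1
p = 1, q = 0 ↦ 1
p = 1, q = 1/2 ↦ 1
p = 1, q = 1 ↦ 1
Every assignment gives a value ≥ 1.

Yes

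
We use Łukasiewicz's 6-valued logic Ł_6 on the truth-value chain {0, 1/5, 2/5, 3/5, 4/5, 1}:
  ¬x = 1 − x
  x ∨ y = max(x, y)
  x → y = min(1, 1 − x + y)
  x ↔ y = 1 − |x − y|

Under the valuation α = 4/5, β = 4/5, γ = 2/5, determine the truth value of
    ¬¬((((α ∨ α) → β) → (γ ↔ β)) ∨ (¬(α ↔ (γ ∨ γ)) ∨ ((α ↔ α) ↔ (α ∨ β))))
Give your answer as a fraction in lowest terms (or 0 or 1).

4/5

α ∨ α = 4/5 ∨ 4/5 = 4/5
(α ∨ α) → β = 4/5 → 4/5 = 1
γ ↔ β = 2/5 ↔ 4/5 = 3/5
((α ∨ α) → β) → (γ ↔ β) = 1 → 3/5 = 3/5
γ ∨ γ = 2/5 ∨ 2/5 = 2/5
α ↔ (γ ∨ γ) = 4/5 ↔ 2/5 = 3/5
¬(α ↔ (γ ∨ γ)) = ¬3/5 = 2/5
α ↔ α = 4/5 ↔ 4/5 = 1
α ∨ β = 4/5 ∨ 4/5 = 4/5
(α ↔ α) ↔ (α ∨ β) = 1 ↔ 4/5 = 4/5
¬(α ↔ (γ ∨ γ)) ∨ ((α ↔ α) ↔ (α ∨ β)) = 2/5 ∨ 4/5 = 4/5
(((α ∨ α) → β) → (γ ↔ β)) ∨ (¬(α ↔ (γ ∨ γ)) ∨ ((α ↔ α) ↔ (α ∨ β))) = 3/5 ∨ 4/5 = 4/5
¬((((α ∨ α) → β) → (γ ↔ β)) ∨ (¬(α ↔ (γ ∨ γ)) ∨ ((α ↔ α) ↔ (α ∨ β)))) = ¬4/5 = 1/5
¬¬((((α ∨ α) → β) → (γ ↔ β)) ∨ (¬(α ↔ (γ ∨ γ)) ∨ ((α ↔ α) ↔ (α ∨ β)))) = ¬1/5 = 4/5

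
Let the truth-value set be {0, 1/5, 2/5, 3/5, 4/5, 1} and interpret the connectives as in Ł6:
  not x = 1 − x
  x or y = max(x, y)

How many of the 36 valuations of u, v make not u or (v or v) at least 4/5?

value 1: 11 assignments (counts)
value 4/5: 9 assignments (counts)
value 3/5: 7 assignments
value 2/5: 5 assignments
value 1/5: 3 assignments
value 0: 1 assignment
So 20 of the 36 assignments meet the threshold.

20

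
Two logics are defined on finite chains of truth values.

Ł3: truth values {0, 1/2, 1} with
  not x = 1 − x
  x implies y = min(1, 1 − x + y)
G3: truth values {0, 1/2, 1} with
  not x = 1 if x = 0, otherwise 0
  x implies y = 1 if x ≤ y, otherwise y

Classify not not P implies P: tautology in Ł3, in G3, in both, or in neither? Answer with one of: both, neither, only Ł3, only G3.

only Ł3

In Ł3: every assignment gives 1 — tautology.
In G3: at P = 1/2 the value is 1/2 — not a tautology.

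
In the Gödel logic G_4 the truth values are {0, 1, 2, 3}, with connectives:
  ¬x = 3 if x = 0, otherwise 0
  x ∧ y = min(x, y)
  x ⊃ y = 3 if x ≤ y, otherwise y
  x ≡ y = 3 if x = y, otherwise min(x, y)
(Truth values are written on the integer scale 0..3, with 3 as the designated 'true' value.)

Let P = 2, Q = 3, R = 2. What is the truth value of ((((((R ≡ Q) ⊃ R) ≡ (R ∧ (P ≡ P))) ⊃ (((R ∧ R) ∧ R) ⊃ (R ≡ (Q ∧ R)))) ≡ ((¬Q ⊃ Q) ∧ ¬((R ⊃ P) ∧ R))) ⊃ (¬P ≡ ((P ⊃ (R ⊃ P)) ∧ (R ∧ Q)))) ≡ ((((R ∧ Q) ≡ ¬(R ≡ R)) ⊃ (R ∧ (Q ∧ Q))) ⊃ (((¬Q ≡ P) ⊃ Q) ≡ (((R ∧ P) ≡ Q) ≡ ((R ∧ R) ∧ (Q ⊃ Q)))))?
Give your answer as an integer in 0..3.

R ≡ Q = 2 ≡ 3 = 2
(R ≡ Q) ⊃ R = 2 ⊃ 2 = 3
P ≡ P = 2 ≡ 2 = 3
R ∧ (P ≡ P) = 2 ∧ 3 = 2
((R ≡ Q) ⊃ R) ≡ (R ∧ (P ≡ P)) = 3 ≡ 2 = 2
R ∧ R = 2 ∧ 2 = 2
(R ∧ R) ∧ R = 2 ∧ 2 = 2
Q ∧ R = 3 ∧ 2 = 2
R ≡ (Q ∧ R) = 2 ≡ 2 = 3
((R ∧ R) ∧ R) ⊃ (R ≡ (Q ∧ R)) = 2 ⊃ 3 = 3
(((R ≡ Q) ⊃ R) ≡ (R ∧ (P ≡ P))) ⊃ (((R ∧ R) ∧ R) ⊃ (R ≡ (Q ∧ R))) = 2 ⊃ 3 = 3
¬Q = ¬3 = 0
¬Q ⊃ Q = 0 ⊃ 3 = 3
R ⊃ P = 2 ⊃ 2 = 3
(R ⊃ P) ∧ R = 3 ∧ 2 = 2
¬((R ⊃ P) ∧ R) = ¬2 = 0
(¬Q ⊃ Q) ∧ ¬((R ⊃ P) ∧ R) = 3 ∧ 0 = 0
((((R ≡ Q) ⊃ R) ≡ (R ∧ (P ≡ P))) ⊃ (((R ∧ R) ∧ R) ⊃ (R ≡ (Q ∧ R)))) ≡ ((¬Q ⊃ Q) ∧ ¬((R ⊃ P) ∧ R)) = 3 ≡ 0 = 0
¬P = ¬2 = 0
R ⊃ P = 2 ⊃ 2 = 3
P ⊃ (R ⊃ P) = 2 ⊃ 3 = 3
R ∧ Q = 2 ∧ 3 = 2
(P ⊃ (R ⊃ P)) ∧ (R ∧ Q) = 3 ∧ 2 = 2
¬P ≡ ((P ⊃ (R ⊃ P)) ∧ (R ∧ Q)) = 0 ≡ 2 = 0
(((((R ≡ Q) ⊃ R) ≡ (R ∧ (P ≡ P))) ⊃ (((R ∧ R) ∧ R) ⊃ (R ≡ (Q ∧ R)))) ≡ ((¬Q ⊃ Q) ∧ ¬((R ⊃ P) ∧ R))) ⊃ (¬P ≡ ((P ⊃ (R ⊃ P)) ∧ (R ∧ Q))) = 0 ⊃ 0 = 3
R ∧ Q = 2 ∧ 3 = 2
R ≡ R = 2 ≡ 2 = 3
¬(R ≡ R) = ¬3 = 0
(R ∧ Q) ≡ ¬(R ≡ R) = 2 ≡ 0 = 0
Q ∧ Q = 3 ∧ 3 = 3
R ∧ (Q ∧ Q) = 2 ∧ 3 = 2
((R ∧ Q) ≡ ¬(R ≡ R)) ⊃ (R ∧ (Q ∧ Q)) = 0 ⊃ 2 = 3
¬Q = ¬3 = 0
¬Q ≡ P = 0 ≡ 2 = 0
(¬Q ≡ P) ⊃ Q = 0 ⊃ 3 = 3
R ∧ P = 2 ∧ 2 = 2
(R ∧ P) ≡ Q = 2 ≡ 3 = 2
R ∧ R = 2 ∧ 2 = 2
Q ⊃ Q = 3 ⊃ 3 = 3
(R ∧ R) ∧ (Q ⊃ Q) = 2 ∧ 3 = 2
((R ∧ P) ≡ Q) ≡ ((R ∧ R) ∧ (Q ⊃ Q)) = 2 ≡ 2 = 3
((¬Q ≡ P) ⊃ Q) ≡ (((R ∧ P) ≡ Q) ≡ ((R ∧ R) ∧ (Q ⊃ Q))) = 3 ≡ 3 = 3
(((R ∧ Q) ≡ ¬(R ≡ R)) ⊃ (R ∧ (Q ∧ Q))) ⊃ (((¬Q ≡ P) ⊃ Q) ≡ (((R ∧ P) ≡ Q) ≡ ((R ∧ R) ∧ (Q ⊃ Q)))) = 3 ⊃ 3 = 3
((((((R ≡ Q) ⊃ R) ≡ (R ∧ (P ≡ P))) ⊃ (((R ∧ R) ∧ R) ⊃ (R ≡ (Q ∧ R)))) ≡ ((¬Q ⊃ Q) ∧ ¬((R ⊃ P) ∧ R))) ⊃ (¬P ≡ ((P ⊃ (R ⊃ P)) ∧ (R ∧ Q)))) ≡ ((((R ∧ Q) ≡ ¬(R ≡ R)) ⊃ (R ∧ (Q ∧ Q))) ⊃ (((¬Q ≡ P) ⊃ Q) ≡ (((R ∧ P) ≡ Q) ≡ ((R ∧ R) ∧ (Q ⊃ Q))))) = 3 ≡ 3 = 3

3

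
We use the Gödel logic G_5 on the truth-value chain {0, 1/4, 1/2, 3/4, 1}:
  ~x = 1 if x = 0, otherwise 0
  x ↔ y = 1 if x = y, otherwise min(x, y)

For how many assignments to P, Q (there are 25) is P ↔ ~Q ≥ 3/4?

6

value 1: 5 assignments (counts)
value 3/4: 1 assignment (counts)
value 1/2: 1 assignment
value 1/4: 1 assignment
value 0: 17 assignments
So 6 of the 25 assignments meet the threshold.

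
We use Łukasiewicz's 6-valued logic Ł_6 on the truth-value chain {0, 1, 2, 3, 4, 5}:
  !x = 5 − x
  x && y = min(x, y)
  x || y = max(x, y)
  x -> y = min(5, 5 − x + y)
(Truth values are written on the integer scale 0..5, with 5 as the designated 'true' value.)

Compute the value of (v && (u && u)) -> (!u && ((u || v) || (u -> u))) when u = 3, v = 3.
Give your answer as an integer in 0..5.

u && u = 3 && 3 = 3
v && (u && u) = 3 && 3 = 3
!u = !3 = 2
u || v = 3 || 3 = 3
u -> u = 3 -> 3 = 5
(u || v) || (u -> u) = 3 || 5 = 5
!u && ((u || v) || (u -> u)) = 2 && 5 = 2
(v && (u && u)) -> (!u && ((u || v) || (u -> u))) = 3 -> 2 = 4

4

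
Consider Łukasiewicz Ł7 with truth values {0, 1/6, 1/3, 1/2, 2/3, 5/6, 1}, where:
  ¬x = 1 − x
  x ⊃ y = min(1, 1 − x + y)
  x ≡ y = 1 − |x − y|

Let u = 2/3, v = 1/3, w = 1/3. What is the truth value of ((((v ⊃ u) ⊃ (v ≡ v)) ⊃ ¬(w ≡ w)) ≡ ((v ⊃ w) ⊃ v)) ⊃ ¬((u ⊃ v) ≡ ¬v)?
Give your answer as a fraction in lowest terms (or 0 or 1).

v ⊃ u = 1/3 ⊃ 2/3 = 1
v ≡ v = 1/3 ≡ 1/3 = 1
(v ⊃ u) ⊃ (v ≡ v) = 1 ⊃ 1 = 1
w ≡ w = 1/3 ≡ 1/3 = 1
¬(w ≡ w) = ¬1 = 0
((v ⊃ u) ⊃ (v ≡ v)) ⊃ ¬(w ≡ w) = 1 ⊃ 0 = 0
v ⊃ w = 1/3 ⊃ 1/3 = 1
(v ⊃ w) ⊃ v = 1 ⊃ 1/3 = 1/3
(((v ⊃ u) ⊃ (v ≡ v)) ⊃ ¬(w ≡ w)) ≡ ((v ⊃ w) ⊃ v) = 0 ≡ 1/3 = 2/3
u ⊃ v = 2/3 ⊃ 1/3 = 2/3
¬v = ¬1/3 = 2/3
(u ⊃ v) ≡ ¬v = 2/3 ≡ 2/3 = 1
¬((u ⊃ v) ≡ ¬v) = ¬1 = 0
((((v ⊃ u) ⊃ (v ≡ v)) ⊃ ¬(w ≡ w)) ≡ ((v ⊃ w) ⊃ v)) ⊃ ¬((u ⊃ v) ≡ ¬v) = 2/3 ⊃ 0 = 1/3

1/3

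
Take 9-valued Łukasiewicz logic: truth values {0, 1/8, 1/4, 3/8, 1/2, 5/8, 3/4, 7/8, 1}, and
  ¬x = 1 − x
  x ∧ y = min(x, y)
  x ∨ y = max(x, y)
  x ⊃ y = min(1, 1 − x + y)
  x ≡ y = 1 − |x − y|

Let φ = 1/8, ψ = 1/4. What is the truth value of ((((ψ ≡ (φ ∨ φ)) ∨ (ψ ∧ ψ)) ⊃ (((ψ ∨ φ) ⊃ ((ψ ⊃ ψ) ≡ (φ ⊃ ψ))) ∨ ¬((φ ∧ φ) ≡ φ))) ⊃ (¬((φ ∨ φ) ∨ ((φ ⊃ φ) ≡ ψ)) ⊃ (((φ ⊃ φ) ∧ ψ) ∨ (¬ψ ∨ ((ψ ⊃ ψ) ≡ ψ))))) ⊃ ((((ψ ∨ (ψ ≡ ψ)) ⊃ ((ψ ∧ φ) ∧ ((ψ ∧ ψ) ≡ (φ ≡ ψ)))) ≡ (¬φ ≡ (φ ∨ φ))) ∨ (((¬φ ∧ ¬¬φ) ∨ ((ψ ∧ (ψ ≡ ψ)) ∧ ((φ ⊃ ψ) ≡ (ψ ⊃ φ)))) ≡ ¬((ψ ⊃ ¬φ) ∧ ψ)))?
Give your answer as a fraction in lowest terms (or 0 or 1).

7/8

φ ∨ φ = 1/8 ∨ 1/8 = 1/8
ψ ≡ (φ ∨ φ) = 1/4 ≡ 1/8 = 7/8
ψ ∧ ψ = 1/4 ∧ 1/4 = 1/4
(ψ ≡ (φ ∨ φ)) ∨ (ψ ∧ ψ) = 7/8 ∨ 1/4 = 7/8
ψ ∨ φ = 1/4 ∨ 1/8 = 1/4
ψ ⊃ ψ = 1/4 ⊃ 1/4 = 1
φ ⊃ ψ = 1/8 ⊃ 1/4 = 1
(ψ ⊃ ψ) ≡ (φ ⊃ ψ) = 1 ≡ 1 = 1
(ψ ∨ φ) ⊃ ((ψ ⊃ ψ) ≡ (φ ⊃ ψ)) = 1/4 ⊃ 1 = 1
φ ∧ φ = 1/8 ∧ 1/8 = 1/8
(φ ∧ φ) ≡ φ = 1/8 ≡ 1/8 = 1
¬((φ ∧ φ) ≡ φ) = ¬1 = 0
((ψ ∨ φ) ⊃ ((ψ ⊃ ψ) ≡ (φ ⊃ ψ))) ∨ ¬((φ ∧ φ) ≡ φ) = 1 ∨ 0 = 1
((ψ ≡ (φ ∨ φ)) ∨ (ψ ∧ ψ)) ⊃ (((ψ ∨ φ) ⊃ ((ψ ⊃ ψ) ≡ (φ ⊃ ψ))) ∨ ¬((φ ∧ φ) ≡ φ)) = 7/8 ⊃ 1 = 1
φ ∨ φ = 1/8 ∨ 1/8 = 1/8
φ ⊃ φ = 1/8 ⊃ 1/8 = 1
(φ ⊃ φ) ≡ ψ = 1 ≡ 1/4 = 1/4
(φ ∨ φ) ∨ ((φ ⊃ φ) ≡ ψ) = 1/8 ∨ 1/4 = 1/4
¬((φ ∨ φ) ∨ ((φ ⊃ φ) ≡ ψ)) = ¬1/4 = 3/4
φ ⊃ φ = 1/8 ⊃ 1/8 = 1
(φ ⊃ φ) ∧ ψ = 1 ∧ 1/4 = 1/4
¬ψ = ¬1/4 = 3/4
ψ ⊃ ψ = 1/4 ⊃ 1/4 = 1
(ψ ⊃ ψ) ≡ ψ = 1 ≡ 1/4 = 1/4
¬ψ ∨ ((ψ ⊃ ψ) ≡ ψ) = 3/4 ∨ 1/4 = 3/4
((φ ⊃ φ) ∧ ψ) ∨ (¬ψ ∨ ((ψ ⊃ ψ) ≡ ψ)) = 1/4 ∨ 3/4 = 3/4
¬((φ ∨ φ) ∨ ((φ ⊃ φ) ≡ ψ)) ⊃ (((φ ⊃ φ) ∧ ψ) ∨ (¬ψ ∨ ((ψ ⊃ ψ) ≡ ψ))) = 3/4 ⊃ 3/4 = 1
(((ψ ≡ (φ ∨ φ)) ∨ (ψ ∧ ψ)) ⊃ (((ψ ∨ φ) ⊃ ((ψ ⊃ ψ) ≡ (φ ⊃ ψ))) ∨ ¬((φ ∧ φ) ≡ φ))) ⊃ (¬((φ ∨ φ) ∨ ((φ ⊃ φ) ≡ ψ)) ⊃ (((φ ⊃ φ) ∧ ψ) ∨ (¬ψ ∨ ((ψ ⊃ ψ) ≡ ψ)))) = 1 ⊃ 1 = 1
ψ ≡ ψ = 1/4 ≡ 1/4 = 1
ψ ∨ (ψ ≡ ψ) = 1/4 ∨ 1 = 1
ψ ∧ φ = 1/4 ∧ 1/8 = 1/8
ψ ∧ ψ = 1/4 ∧ 1/4 = 1/4
φ ≡ ψ = 1/8 ≡ 1/4 = 7/8
(ψ ∧ ψ) ≡ (φ ≡ ψ) = 1/4 ≡ 7/8 = 3/8
(ψ ∧ φ) ∧ ((ψ ∧ ψ) ≡ (φ ≡ ψ)) = 1/8 ∧ 3/8 = 1/8
(ψ ∨ (ψ ≡ ψ)) ⊃ ((ψ ∧ φ) ∧ ((ψ ∧ ψ) ≡ (φ ≡ ψ))) = 1 ⊃ 1/8 = 1/8
¬φ = ¬1/8 = 7/8
φ ∨ φ = 1/8 ∨ 1/8 = 1/8
¬φ ≡ (φ ∨ φ) = 7/8 ≡ 1/8 = 1/4
((ψ ∨ (ψ ≡ ψ)) ⊃ ((ψ ∧ φ) ∧ ((ψ ∧ ψ) ≡ (φ ≡ ψ)))) ≡ (¬φ ≡ (φ ∨ φ)) = 1/8 ≡ 1/4 = 7/8
¬φ = ¬1/8 = 7/8
¬φ = ¬1/8 = 7/8
¬¬φ = ¬7/8 = 1/8
¬φ ∧ ¬¬φ = 7/8 ∧ 1/8 = 1/8
ψ ≡ ψ = 1/4 ≡ 1/4 = 1
ψ ∧ (ψ ≡ ψ) = 1/4 ∧ 1 = 1/4
φ ⊃ ψ = 1/8 ⊃ 1/4 = 1
ψ ⊃ φ = 1/4 ⊃ 1/8 = 7/8
(φ ⊃ ψ) ≡ (ψ ⊃ φ) = 1 ≡ 7/8 = 7/8
(ψ ∧ (ψ ≡ ψ)) ∧ ((φ ⊃ ψ) ≡ (ψ ⊃ φ)) = 1/4 ∧ 7/8 = 1/4
(¬φ ∧ ¬¬φ) ∨ ((ψ ∧ (ψ ≡ ψ)) ∧ ((φ ⊃ ψ) ≡ (ψ ⊃ φ))) = 1/8 ∨ 1/4 = 1/4
¬φ = ¬1/8 = 7/8
ψ ⊃ ¬φ = 1/4 ⊃ 7/8 = 1
(ψ ⊃ ¬φ) ∧ ψ = 1 ∧ 1/4 = 1/4
¬((ψ ⊃ ¬φ) ∧ ψ) = ¬1/4 = 3/4
((¬φ ∧ ¬¬φ) ∨ ((ψ ∧ (ψ ≡ ψ)) ∧ ((φ ⊃ ψ) ≡ (ψ ⊃ φ)))) ≡ ¬((ψ ⊃ ¬φ) ∧ ψ) = 1/4 ≡ 3/4 = 1/2
(((ψ ∨ (ψ ≡ ψ)) ⊃ ((ψ ∧ φ) ∧ ((ψ ∧ ψ) ≡ (φ ≡ ψ)))) ≡ (¬φ ≡ (φ ∨ φ))) ∨ (((¬φ ∧ ¬¬φ) ∨ ((ψ ∧ (ψ ≡ ψ)) ∧ ((φ ⊃ ψ) ≡ (ψ ⊃ φ)))) ≡ ¬((ψ ⊃ ¬φ) ∧ ψ)) = 7/8 ∨ 1/2 = 7/8
((((ψ ≡ (φ ∨ φ)) ∨ (ψ ∧ ψ)) ⊃ (((ψ ∨ φ) ⊃ ((ψ ⊃ ψ) ≡ (φ ⊃ ψ))) ∨ ¬((φ ∧ φ) ≡ φ))) ⊃ (¬((φ ∨ φ) ∨ ((φ ⊃ φ) ≡ ψ)) ⊃ (((φ ⊃ φ) ∧ ψ) ∨ (¬ψ ∨ ((ψ ⊃ ψ) ≡ ψ))))) ⊃ ((((ψ ∨ (ψ ≡ ψ)) ⊃ ((ψ ∧ φ) ∧ ((ψ ∧ ψ) ≡ (φ ≡ ψ)))) ≡ (¬φ ≡ (φ ∨ φ))) ∨ (((¬φ ∧ ¬¬φ) ∨ ((ψ ∧ (ψ ≡ ψ)) ∧ ((φ ⊃ ψ) ≡ (ψ ⊃ φ)))) ≡ ¬((ψ ⊃ ¬φ) ∧ ψ))) = 1 ⊃ 7/8 = 7/8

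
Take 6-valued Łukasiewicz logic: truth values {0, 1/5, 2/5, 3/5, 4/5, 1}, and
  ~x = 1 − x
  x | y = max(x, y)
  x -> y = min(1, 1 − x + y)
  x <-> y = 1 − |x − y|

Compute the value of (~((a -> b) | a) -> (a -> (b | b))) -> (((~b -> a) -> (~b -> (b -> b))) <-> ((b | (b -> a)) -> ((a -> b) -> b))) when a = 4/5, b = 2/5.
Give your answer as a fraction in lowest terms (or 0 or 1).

a -> b = 4/5 -> 2/5 = 3/5
(a -> b) | a = 3/5 | 4/5 = 4/5
~((a -> b) | a) = ~4/5 = 1/5
b | b = 2/5 | 2/5 = 2/5
a -> (b | b) = 4/5 -> 2/5 = 3/5
~((a -> b) | a) -> (a -> (b | b)) = 1/5 -> 3/5 = 1
~b = ~2/5 = 3/5
~b -> a = 3/5 -> 4/5 = 1
~b = ~2/5 = 3/5
b -> b = 2/5 -> 2/5 = 1
~b -> (b -> b) = 3/5 -> 1 = 1
(~b -> a) -> (~b -> (b -> b)) = 1 -> 1 = 1
b -> a = 2/5 -> 4/5 = 1
b | (b -> a) = 2/5 | 1 = 1
a -> b = 4/5 -> 2/5 = 3/5
(a -> b) -> b = 3/5 -> 2/5 = 4/5
(b | (b -> a)) -> ((a -> b) -> b) = 1 -> 4/5 = 4/5
((~b -> a) -> (~b -> (b -> b))) <-> ((b | (b -> a)) -> ((a -> b) -> b)) = 1 <-> 4/5 = 4/5
(~((a -> b) | a) -> (a -> (b | b))) -> (((~b -> a) -> (~b -> (b -> b))) <-> ((b | (b -> a)) -> ((a -> b) -> b))) = 1 -> 4/5 = 4/5

4/5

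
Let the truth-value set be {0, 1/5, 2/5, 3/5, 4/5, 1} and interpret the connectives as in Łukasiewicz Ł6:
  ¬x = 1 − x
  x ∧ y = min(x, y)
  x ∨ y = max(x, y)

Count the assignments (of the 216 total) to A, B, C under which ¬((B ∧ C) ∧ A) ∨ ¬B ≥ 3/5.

189

value 1: 91 assignments (counts)
value 4/5: 61 assignments (counts)
value 3/5: 37 assignments (counts)
value 2/5: 19 assignments
value 1/5: 7 assignments
value 0: 1 assignment
So 189 of the 216 assignments meet the threshold.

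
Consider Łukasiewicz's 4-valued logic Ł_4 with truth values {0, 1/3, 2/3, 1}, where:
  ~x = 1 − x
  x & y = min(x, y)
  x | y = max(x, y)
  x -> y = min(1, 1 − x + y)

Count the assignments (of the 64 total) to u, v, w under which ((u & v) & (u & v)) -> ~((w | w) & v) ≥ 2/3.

value 1: 54 assignments (counts)
value 2/3: 7 assignments (counts)
value 1/3: 2 assignments
value 0: 1 assignment
So 61 of the 64 assignments meet the threshold.

61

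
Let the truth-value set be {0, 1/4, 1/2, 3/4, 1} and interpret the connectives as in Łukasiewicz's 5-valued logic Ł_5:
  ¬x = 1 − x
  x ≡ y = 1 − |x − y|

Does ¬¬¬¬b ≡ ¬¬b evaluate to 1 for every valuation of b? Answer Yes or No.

b = 0 ↦ 1
b = 1/4 ↦ 1
b = 1/2 ↦ 1
b = 3/4 ↦ 1
b = 1 ↦ 1
Every assignment gives a value ≥ 1.

Yes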